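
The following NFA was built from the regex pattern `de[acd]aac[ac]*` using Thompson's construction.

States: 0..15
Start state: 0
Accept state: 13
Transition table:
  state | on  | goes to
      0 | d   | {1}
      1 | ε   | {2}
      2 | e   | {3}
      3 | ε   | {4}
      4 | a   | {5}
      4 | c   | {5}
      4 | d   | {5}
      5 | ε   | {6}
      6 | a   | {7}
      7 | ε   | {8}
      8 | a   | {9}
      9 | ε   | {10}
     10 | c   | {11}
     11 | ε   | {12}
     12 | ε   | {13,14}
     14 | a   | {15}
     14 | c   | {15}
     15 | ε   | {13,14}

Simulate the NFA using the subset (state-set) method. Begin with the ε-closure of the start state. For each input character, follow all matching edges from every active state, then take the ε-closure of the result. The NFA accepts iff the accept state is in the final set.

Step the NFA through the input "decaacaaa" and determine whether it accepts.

Answer: ACCEPT

Derivation:
start: ε-closure({0}) = {0}
'd' @ 1: {1,2}
'e' @ 2: {3,4}
'c' @ 3: {5,6}
'a' @ 4: {7,8}
'a' @ 5: {9,10}
'c' @ 6: {11,12,13,14}  (accept∈set)
'a' @ 7: {13,14,15}  (accept∈set)
'a' @ 8: {13,14,15}  (accept∈set)
'a' @ 9: {13,14,15}  (accept∈set)
final: {13,14,15}; accept 13 in set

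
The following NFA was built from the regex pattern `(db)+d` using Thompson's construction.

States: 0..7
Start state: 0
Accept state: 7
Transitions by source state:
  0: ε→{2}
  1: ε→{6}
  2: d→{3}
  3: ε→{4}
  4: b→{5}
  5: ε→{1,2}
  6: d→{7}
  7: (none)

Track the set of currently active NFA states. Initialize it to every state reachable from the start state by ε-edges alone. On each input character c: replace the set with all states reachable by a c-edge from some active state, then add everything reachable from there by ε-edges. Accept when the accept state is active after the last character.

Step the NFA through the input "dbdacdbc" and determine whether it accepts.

start: ε-closure({0}) = {0,2}
'd' @ 1: {3,4}
'b' @ 2: {1,2,5,6}
'd' @ 3: {3,4,7}  ✓accept
'a' @ 4: {}  — dead — no transitions
rest 'cdbc' ignored (set empty)
end set {} — state 7 not in

Answer: REJECT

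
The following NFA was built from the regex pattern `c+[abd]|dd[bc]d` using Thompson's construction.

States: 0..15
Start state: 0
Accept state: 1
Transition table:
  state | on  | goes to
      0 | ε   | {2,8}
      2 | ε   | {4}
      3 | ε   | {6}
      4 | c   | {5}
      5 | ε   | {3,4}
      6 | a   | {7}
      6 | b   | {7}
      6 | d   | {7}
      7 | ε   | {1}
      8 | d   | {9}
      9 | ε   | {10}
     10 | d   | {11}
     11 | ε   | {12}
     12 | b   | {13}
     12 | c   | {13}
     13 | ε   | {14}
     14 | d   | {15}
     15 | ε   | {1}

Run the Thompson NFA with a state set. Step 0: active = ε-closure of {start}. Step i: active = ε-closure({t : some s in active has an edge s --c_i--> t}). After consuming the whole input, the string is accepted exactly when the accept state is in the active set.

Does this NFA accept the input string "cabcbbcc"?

S₀ = ε-closure({0}) = {0,2,4,8}
'c' @ 1: {3,4,5,6}
'a' @ 2: {1,7}  [accepting]
'b' @ 3: {}  — state set empty
rest 'cbbcc' ignored (set empty)
final: {}; accept 1 not in set

Answer: REJECT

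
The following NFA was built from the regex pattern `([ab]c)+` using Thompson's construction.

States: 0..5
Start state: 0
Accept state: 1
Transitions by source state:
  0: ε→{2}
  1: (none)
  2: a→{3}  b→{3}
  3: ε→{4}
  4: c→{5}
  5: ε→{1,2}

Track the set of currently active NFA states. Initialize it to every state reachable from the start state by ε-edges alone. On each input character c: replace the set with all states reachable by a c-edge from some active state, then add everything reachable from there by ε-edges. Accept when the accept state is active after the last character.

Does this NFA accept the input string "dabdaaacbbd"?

Answer: REJECT

Steps:
initial (ε-close {0}): {0,2}
'd' @ 1: {}  — state set empty
rest 'abdaaacbbd' ignored (set empty)
end set {} — state 1 not in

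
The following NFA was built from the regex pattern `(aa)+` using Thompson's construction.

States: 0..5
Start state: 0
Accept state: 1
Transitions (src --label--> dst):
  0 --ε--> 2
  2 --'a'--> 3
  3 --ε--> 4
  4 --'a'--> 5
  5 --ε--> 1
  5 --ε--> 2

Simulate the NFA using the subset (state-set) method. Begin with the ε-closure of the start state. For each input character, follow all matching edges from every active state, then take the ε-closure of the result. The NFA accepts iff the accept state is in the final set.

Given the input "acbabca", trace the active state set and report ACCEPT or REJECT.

S₀ = ε-closure({0}) = {0,2}
'a' @ 1: {3,4}
'c' @ 2: {}  — state set empty
rest 'babca' ignored (set empty)
after full input: {}  (accept=1 not in)

Answer: REJECT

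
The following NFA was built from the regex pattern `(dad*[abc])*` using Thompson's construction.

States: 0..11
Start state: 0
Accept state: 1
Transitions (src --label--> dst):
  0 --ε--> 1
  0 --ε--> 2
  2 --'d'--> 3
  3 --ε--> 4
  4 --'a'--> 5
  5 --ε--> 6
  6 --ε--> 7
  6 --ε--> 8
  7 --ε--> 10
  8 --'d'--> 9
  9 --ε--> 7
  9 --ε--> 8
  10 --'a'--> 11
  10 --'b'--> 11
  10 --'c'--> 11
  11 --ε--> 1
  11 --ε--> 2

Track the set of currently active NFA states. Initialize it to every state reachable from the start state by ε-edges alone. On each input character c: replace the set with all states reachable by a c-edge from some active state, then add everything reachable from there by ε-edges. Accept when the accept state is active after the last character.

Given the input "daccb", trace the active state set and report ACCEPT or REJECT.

initial (ε-close {0}): {0,1,2}
'd' @ 1: {3,4}
'a' @ 2: {5,6,7,8,10}
'c' @ 3: {1,2,11}  [accepting]
'c' @ 4: {}  — no active states
rest 'b' ignored (set empty)
final: {}; accept 1 not in set

Answer: REJECT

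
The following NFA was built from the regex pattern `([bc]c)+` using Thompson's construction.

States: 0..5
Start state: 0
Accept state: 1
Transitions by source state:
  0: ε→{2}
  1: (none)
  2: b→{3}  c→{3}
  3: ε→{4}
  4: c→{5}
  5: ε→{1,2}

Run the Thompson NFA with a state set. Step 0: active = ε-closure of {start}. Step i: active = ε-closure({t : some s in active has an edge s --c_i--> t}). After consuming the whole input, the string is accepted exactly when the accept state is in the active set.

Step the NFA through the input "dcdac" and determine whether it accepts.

Answer: REJECT

Derivation:
S₀ = ε-closure({0}) = {0,2}
'd' @ 1: {}  — state set empty
rest 'cdac' ignored (set empty)
after full input: {}  (accept=1 not in)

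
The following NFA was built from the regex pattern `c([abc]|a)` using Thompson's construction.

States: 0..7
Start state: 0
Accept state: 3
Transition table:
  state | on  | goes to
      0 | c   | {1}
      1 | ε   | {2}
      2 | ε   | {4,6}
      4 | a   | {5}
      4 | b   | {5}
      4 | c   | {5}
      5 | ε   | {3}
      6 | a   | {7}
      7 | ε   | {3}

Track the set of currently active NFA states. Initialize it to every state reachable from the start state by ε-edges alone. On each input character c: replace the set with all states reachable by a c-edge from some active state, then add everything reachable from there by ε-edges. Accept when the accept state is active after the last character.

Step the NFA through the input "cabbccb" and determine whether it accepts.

S₀ = ε-closure({0}) = {0}
'c' @ 1: {1,2,4,6}
'a' @ 2: {3,5,7}  [accepting]
'b' @ 3: {}  — dead — no transitions
rest 'bccb' ignored (set empty)
final: {}; accept 3 not in set

Answer: REJECT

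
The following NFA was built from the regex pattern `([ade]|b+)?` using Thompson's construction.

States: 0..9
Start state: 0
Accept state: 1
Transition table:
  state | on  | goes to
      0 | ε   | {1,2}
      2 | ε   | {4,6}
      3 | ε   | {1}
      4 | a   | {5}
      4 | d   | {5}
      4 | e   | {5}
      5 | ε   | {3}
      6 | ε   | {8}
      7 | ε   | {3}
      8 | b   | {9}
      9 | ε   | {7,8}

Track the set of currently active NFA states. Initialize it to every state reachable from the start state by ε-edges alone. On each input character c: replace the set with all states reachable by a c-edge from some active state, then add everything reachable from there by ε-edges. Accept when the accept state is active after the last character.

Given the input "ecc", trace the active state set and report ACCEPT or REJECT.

start: ε-closure({0}) = {0,1,2,4,6,8}
'e' @ 1: {1,3,5}  [accepting]
'c' @ 2: {}  — state set empty
rest 'c' ignored (set empty)
end set {} — state 1 not in

Answer: REJECT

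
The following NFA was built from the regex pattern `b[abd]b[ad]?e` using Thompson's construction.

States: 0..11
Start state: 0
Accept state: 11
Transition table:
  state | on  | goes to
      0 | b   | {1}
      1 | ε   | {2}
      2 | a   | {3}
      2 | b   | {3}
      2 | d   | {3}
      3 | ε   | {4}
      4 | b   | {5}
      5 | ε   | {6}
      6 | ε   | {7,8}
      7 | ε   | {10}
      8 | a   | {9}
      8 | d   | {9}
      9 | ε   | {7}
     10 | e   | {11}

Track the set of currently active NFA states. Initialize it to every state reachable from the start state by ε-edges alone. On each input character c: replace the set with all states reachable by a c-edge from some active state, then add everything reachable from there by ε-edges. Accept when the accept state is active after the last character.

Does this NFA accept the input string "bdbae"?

initial (ε-close {0}): {0}
'b' @ 1: {1,2}
'd' @ 2: {3,4}
'b' @ 3: {5,6,7,8,10}
'a' @ 4: {7,9,10}
'e' @ 5: {11}  ✓accept
end set {11} — state 11 in

Answer: ACCEPT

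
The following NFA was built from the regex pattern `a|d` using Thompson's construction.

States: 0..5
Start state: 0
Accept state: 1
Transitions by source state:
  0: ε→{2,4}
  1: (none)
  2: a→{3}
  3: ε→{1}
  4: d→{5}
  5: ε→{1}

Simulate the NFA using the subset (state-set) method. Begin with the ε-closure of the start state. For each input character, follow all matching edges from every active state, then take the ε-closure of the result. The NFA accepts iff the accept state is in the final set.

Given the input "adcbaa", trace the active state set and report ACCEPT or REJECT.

Answer: REJECT

Trace:
start: ε-closure({0}) = {0,2,4}
'a' @ 1: {1,3}  [accepting]
'd' @ 2: {}  — state set empty
rest 'cbaa' ignored (set empty)
end set {} — state 1 not in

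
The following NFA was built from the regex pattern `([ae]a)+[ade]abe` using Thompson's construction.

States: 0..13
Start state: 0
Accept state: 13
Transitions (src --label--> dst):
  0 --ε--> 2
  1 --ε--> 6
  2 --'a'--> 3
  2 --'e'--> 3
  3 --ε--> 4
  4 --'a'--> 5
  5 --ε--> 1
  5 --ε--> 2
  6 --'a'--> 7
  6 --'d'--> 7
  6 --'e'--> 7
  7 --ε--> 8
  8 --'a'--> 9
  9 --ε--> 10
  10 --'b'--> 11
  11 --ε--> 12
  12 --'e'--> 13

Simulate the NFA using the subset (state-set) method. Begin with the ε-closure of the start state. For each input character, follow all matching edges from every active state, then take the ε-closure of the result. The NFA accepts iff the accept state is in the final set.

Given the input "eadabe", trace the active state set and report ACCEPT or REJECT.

start: ε-closure({0}) = {0,2}
'e' @ 1: {3,4}
'a' @ 2: {1,2,5,6}
'd' @ 3: {7,8}
'a' @ 4: {9,10}
'b' @ 5: {11,12}
'e' @ 6: {13}  [accepting]
final: {13}; accept 13 in set

Answer: ACCEPT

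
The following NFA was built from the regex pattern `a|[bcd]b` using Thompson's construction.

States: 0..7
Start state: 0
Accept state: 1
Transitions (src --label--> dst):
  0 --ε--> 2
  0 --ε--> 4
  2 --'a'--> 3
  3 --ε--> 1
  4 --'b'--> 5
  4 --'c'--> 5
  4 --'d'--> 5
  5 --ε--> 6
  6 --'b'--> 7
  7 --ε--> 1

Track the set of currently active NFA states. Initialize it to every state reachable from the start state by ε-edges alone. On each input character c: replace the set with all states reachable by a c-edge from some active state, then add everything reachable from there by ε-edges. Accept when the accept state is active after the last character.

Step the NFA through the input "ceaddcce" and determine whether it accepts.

Answer: REJECT

Steps:
initial (ε-close {0}): {0,2,4}
'c' @ 1: {5,6}
'e' @ 2: {}  — state set empty
rest 'addcce' ignored (set empty)
final: {}; accept 1 not in set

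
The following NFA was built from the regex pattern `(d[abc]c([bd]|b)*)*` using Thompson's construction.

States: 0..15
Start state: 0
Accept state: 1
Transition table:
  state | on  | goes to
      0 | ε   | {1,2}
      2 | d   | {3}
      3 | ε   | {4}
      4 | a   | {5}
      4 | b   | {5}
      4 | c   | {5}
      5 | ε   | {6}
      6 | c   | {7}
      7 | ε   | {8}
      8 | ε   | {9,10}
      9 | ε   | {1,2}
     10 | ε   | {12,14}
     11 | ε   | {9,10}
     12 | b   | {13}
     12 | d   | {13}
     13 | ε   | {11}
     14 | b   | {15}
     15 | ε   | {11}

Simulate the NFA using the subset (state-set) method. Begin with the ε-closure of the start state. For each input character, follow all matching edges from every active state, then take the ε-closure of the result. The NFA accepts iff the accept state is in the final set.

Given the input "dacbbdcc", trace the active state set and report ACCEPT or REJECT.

S₀ = ε-closure({0}) = {0,1,2}
'd' @ 1: {3,4}
'a' @ 2: {5,6}
'c' @ 3: {1,2,7,8,9,10,12,14}  (accept∈set)
'b' @ 4: {1,2,9,10,11,12,13,14,15}  (accept∈set)
'b' @ 5: {1,2,9,10,11,12,13,14,15}  (accept∈set)
'd' @ 6: {1,2,3,4,9,10,11,12,13,14}  (accept∈set)
'c' @ 7: {5,6}
'c' @ 8: {1,2,7,8,9,10,12,14}  (accept∈set)
final: {1,2,7,8,9,10,12,14}; accept 1 in set

Answer: ACCEPT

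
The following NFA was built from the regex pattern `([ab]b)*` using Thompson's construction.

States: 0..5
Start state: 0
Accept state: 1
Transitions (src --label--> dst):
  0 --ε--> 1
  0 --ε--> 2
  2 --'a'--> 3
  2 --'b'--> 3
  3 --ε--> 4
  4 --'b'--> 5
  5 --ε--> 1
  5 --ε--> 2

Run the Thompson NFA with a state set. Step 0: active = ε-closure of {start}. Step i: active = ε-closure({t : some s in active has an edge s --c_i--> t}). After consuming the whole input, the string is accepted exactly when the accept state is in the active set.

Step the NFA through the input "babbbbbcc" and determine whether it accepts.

initial (ε-close {0}): {0,1,2}
'b' @ 1: {3,4}
'a' @ 2: {}  — state set empty
rest 'bbbbbcc' ignored (set empty)
after full input: {}  (accept=1 not in)

Answer: REJECT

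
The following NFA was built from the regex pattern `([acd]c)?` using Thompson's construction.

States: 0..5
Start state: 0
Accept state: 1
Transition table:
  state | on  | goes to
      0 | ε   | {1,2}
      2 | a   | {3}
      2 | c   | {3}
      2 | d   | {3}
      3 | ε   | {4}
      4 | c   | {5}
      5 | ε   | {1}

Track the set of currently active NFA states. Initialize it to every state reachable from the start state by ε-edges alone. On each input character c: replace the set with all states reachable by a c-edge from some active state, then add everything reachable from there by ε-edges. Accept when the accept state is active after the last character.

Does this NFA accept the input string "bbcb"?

initial (ε-close {0}): {0,1,2}
'b' @ 1: {}  — dead — no transitions
rest 'bcb' ignored (set empty)
after full input: {}  (accept=1 not in)

Answer: REJECT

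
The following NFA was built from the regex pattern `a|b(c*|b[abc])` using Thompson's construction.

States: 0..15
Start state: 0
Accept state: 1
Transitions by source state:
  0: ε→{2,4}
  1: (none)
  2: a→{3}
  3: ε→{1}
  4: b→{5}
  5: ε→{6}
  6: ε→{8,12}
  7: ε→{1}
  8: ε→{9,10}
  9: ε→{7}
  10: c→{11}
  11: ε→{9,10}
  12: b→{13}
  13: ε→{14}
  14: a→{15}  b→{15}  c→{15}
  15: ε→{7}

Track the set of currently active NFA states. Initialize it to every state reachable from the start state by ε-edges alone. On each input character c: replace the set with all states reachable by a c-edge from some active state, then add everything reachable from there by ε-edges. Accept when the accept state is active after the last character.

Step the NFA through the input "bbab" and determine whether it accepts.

Answer: REJECT

Derivation:
S₀ = ε-closure({0}) = {0,2,4}
'b' @ 1: {1,5,6,7,8,9,10,12}  ✓accept
'b' @ 2: {13,14}
'a' @ 3: {1,7,15}  ✓accept
'b' @ 4: {}  — no active states
after full input: {}  (accept=1 not in)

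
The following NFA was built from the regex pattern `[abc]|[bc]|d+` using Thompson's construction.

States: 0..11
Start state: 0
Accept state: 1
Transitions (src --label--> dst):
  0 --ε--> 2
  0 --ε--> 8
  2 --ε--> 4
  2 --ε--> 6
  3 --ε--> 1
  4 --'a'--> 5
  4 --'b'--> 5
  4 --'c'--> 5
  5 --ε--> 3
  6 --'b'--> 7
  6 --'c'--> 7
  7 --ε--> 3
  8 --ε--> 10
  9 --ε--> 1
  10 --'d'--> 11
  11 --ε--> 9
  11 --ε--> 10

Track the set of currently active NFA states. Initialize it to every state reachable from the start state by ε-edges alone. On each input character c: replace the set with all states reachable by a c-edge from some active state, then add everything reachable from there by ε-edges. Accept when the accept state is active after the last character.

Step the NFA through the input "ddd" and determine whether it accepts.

S₀ = ε-closure({0}) = {0,2,4,6,8,10}
'd' @ 1: {1,9,10,11}  [accepting]
'd' @ 2: {1,9,10,11}  [accepting]
'd' @ 3: {1,9,10,11}  [accepting]
final: {1,9,10,11}; accept 1 in set

Answer: ACCEPT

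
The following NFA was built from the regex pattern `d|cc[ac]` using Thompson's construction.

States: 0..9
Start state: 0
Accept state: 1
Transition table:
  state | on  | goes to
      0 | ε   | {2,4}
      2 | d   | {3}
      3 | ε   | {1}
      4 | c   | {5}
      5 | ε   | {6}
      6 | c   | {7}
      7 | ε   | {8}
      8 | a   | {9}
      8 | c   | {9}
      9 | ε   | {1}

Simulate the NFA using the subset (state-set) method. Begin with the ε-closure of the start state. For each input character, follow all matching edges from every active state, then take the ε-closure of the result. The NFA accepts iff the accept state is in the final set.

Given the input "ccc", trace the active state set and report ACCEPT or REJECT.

Answer: ACCEPT

Steps:
initial (ε-close {0}): {0,2,4}
'c' @ 1: {5,6}
'c' @ 2: {7,8}
'c' @ 3: {1,9}  (accept∈set)
final: {1,9}; accept 1 in set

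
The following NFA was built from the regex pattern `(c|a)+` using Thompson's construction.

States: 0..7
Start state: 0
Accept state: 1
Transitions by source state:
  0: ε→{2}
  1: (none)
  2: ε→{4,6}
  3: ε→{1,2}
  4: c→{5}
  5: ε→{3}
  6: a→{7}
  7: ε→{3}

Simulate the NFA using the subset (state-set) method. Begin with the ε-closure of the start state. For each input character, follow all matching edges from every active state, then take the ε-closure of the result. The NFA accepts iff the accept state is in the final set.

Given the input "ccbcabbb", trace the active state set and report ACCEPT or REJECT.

Answer: REJECT

Derivation:
start: ε-closure({0}) = {0,2,4,6}
'c' @ 1: {1,2,3,4,5,6}  [accepting]
'c' @ 2: {1,2,3,4,5,6}  [accepting]
'b' @ 3: {}  — no active states
rest 'cabbb' ignored (set empty)
after full input: {}  (accept=1 not in)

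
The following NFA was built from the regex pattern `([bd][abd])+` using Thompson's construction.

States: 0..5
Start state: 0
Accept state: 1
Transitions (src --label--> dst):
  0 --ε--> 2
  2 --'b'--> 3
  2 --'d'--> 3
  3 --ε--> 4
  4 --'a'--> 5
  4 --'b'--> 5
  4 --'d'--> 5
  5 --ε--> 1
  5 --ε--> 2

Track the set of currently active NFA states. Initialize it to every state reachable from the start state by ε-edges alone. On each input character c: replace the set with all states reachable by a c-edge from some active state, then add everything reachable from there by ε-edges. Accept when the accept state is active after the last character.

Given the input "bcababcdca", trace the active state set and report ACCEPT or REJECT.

Answer: REJECT

Derivation:
start: ε-closure({0}) = {0,2}
'b' @ 1: {3,4}
'c' @ 2: {}  — no active states
rest 'ababcdca' ignored (set empty)
final: {}; accept 1 not in set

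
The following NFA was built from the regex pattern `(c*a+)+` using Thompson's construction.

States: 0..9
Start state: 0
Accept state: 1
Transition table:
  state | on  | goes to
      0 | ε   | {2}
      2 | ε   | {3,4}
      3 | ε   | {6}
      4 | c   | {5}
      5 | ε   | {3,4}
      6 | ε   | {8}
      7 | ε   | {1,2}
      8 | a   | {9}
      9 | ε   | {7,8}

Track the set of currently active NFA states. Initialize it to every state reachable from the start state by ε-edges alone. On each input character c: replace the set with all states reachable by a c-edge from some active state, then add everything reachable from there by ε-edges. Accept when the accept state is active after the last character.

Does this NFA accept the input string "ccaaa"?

S₀ = ε-closure({0}) = {0,2,3,4,6,8}
'c' @ 1: {3,4,5,6,8}
'c' @ 2: {3,4,5,6,8}
'a' @ 3: {1,2,3,4,6,7,8,9}  [accepting]
'a' @ 4: {1,2,3,4,6,7,8,9}  [accepting]
'a' @ 5: {1,2,3,4,6,7,8,9}  [accepting]
final: {1,2,3,4,6,7,8,9}; accept 1 in set

Answer: ACCEPT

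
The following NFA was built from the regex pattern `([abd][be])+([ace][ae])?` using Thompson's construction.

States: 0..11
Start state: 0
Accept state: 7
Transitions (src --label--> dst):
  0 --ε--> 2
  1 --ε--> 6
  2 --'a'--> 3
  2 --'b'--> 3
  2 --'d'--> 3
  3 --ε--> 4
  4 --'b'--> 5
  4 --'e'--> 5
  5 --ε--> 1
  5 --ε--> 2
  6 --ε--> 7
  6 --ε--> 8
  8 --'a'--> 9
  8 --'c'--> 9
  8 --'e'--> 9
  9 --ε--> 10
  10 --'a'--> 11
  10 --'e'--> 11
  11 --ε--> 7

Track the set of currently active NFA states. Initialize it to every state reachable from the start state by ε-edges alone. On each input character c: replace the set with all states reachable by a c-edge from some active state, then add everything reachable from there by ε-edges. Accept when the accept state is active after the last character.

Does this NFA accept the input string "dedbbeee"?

Answer: ACCEPT

Trace:
initial (ε-close {0}): {0,2}
'd' @ 1: {3,4}
'e' @ 2: {1,2,5,6,7,8}  [accepting]
'd' @ 3: {3,4}
'b' @ 4: {1,2,5,6,7,8}  [accepting]
'b' @ 5: {3,4}
'e' @ 6: {1,2,5,6,7,8}  [accepting]
'e' @ 7: {9,10}
'e' @ 8: {7,11}  [accepting]
after full input: {7,11}  (accept=7 in)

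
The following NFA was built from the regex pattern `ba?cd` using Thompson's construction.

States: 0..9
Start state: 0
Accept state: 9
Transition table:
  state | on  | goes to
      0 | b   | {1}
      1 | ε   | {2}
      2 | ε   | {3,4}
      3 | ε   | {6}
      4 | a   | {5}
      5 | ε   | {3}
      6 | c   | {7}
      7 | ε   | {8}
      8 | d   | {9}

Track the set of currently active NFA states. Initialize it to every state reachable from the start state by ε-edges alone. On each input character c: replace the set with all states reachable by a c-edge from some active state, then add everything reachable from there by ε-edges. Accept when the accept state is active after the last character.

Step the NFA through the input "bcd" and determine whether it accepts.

Answer: ACCEPT

Steps:
S₀ = ε-closure({0}) = {0}
'b' @ 1: {1,2,3,4,6}
'c' @ 2: {7,8}
'd' @ 3: {9}  [accepting]
end set {9} — state 9 in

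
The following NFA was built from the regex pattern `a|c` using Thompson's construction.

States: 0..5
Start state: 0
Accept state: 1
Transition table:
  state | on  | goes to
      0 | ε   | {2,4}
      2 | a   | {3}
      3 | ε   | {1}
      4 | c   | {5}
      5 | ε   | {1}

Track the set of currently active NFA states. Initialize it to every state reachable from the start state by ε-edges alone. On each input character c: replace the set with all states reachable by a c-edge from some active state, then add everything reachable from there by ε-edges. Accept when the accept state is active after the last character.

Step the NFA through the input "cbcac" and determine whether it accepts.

initial (ε-close {0}): {0,2,4}
'c' @ 1: {1,5}  (accept∈set)
'b' @ 2: {}  — state set empty
rest 'cac' ignored (set empty)
after full input: {}  (accept=1 not in)

Answer: REJECT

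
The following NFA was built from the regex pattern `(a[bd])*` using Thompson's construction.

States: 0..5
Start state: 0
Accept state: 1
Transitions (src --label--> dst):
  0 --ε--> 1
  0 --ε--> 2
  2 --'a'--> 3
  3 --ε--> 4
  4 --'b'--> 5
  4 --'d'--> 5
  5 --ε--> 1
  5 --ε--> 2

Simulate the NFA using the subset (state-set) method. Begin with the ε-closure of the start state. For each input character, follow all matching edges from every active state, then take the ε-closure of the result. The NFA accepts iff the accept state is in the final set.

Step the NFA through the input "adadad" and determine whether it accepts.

Answer: ACCEPT

Steps:
initial (ε-close {0}): {0,1,2}
'a' @ 1: {3,4}
'd' @ 2: {1,2,5}  (accept∈set)
'a' @ 3: {3,4}
'd' @ 4: {1,2,5}  (accept∈set)
'a' @ 5: {3,4}
'd' @ 6: {1,2,5}  (accept∈set)
final: {1,2,5}; accept 1 in set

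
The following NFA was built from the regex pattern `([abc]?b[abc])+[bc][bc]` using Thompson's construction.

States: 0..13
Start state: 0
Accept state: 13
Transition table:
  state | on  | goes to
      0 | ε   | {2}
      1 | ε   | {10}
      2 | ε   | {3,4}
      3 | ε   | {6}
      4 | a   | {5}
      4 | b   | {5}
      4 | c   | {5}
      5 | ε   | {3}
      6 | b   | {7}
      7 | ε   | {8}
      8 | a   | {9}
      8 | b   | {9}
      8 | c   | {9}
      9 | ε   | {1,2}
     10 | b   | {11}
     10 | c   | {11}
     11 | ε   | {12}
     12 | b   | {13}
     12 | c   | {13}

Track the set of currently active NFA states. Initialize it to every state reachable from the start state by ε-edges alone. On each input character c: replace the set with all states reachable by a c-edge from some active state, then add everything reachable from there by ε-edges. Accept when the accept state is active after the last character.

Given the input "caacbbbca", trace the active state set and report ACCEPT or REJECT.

initial (ε-close {0}): {0,2,3,4,6}
'c' @ 1: {3,5,6}
'a' @ 2: {}  — state set empty
rest 'acbbbca' ignored (set empty)
after full input: {}  (accept=13 not in)

Answer: REJECT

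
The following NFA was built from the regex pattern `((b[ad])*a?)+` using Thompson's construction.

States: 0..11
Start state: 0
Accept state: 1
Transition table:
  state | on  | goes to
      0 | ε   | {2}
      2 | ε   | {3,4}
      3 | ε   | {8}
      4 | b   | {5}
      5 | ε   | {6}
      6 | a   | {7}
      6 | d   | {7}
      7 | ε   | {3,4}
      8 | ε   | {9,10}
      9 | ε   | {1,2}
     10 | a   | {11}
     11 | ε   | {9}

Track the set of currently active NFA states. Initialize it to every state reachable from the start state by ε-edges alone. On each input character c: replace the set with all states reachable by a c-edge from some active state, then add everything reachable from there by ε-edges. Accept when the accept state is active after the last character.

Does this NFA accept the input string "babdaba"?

S₀ = ε-closure({0}) = {0,1,2,3,4,8,9,10}
'b' @ 1: {5,6}
'a' @ 2: {1,2,3,4,7,8,9,10}  [accepting]
'b' @ 3: {5,6}
'd' @ 4: {1,2,3,4,7,8,9,10}  [accepting]
'a' @ 5: {1,2,3,4,8,9,10,11}  [accepting]
'b' @ 6: {5,6}
'a' @ 7: {1,2,3,4,7,8,9,10}  [accepting]
final: {1,2,3,4,7,8,9,10}; accept 1 in set

Answer: ACCEPT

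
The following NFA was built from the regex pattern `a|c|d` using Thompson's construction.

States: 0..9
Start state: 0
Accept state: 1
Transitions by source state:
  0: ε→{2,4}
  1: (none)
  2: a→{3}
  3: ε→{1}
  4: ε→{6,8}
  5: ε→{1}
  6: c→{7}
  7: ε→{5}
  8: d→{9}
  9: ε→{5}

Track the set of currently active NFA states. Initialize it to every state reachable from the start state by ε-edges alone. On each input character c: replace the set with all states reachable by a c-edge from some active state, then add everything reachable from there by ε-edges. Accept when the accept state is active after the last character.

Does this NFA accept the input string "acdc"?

initial (ε-close {0}): {0,2,4,6,8}
'a' @ 1: {1,3}  ✓accept
'c' @ 2: {}  — no active states
rest 'dc' ignored (set empty)
after full input: {}  (accept=1 not in)

Answer: REJECT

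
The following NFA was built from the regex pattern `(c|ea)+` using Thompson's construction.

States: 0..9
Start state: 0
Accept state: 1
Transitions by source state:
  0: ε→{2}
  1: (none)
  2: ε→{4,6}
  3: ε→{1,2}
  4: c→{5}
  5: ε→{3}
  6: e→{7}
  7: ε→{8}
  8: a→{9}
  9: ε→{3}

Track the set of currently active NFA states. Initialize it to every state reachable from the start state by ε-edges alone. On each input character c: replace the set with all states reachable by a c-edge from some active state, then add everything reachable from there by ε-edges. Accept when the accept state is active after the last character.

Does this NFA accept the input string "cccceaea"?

initial (ε-close {0}): {0,2,4,6}
'c' @ 1: {1,2,3,4,5,6}  ✓accept
'c' @ 2: {1,2,3,4,5,6}  ✓accept
'c' @ 3: {1,2,3,4,5,6}  ✓accept
'c' @ 4: {1,2,3,4,5,6}  ✓accept
'e' @ 5: {7,8}
'a' @ 6: {1,2,3,4,6,9}  ✓accept
'e' @ 7: {7,8}
'a' @ 8: {1,2,3,4,6,9}  ✓accept
after full input: {1,2,3,4,6,9}  (accept=1 in)

Answer: ACCEPT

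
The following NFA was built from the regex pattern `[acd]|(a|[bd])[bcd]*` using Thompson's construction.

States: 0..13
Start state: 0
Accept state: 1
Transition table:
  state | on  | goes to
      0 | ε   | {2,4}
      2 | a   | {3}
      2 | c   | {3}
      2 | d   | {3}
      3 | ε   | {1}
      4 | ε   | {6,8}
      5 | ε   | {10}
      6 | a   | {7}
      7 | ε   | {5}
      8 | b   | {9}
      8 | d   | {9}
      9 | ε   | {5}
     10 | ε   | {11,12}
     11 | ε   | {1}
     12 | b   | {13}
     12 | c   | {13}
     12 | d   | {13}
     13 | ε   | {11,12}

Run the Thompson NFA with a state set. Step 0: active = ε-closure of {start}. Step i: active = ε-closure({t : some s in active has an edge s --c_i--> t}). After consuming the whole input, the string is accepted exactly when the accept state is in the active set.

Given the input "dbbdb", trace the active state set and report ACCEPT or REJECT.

initial (ε-close {0}): {0,2,4,6,8}
'd' @ 1: {1,3,5,9,10,11,12}  [accepting]
'b' @ 2: {1,11,12,13}  [accepting]
'b' @ 3: {1,11,12,13}  [accepting]
'd' @ 4: {1,11,12,13}  [accepting]
'b' @ 5: {1,11,12,13}  [accepting]
end set {1,11,12,13} — state 1 in

Answer: ACCEPT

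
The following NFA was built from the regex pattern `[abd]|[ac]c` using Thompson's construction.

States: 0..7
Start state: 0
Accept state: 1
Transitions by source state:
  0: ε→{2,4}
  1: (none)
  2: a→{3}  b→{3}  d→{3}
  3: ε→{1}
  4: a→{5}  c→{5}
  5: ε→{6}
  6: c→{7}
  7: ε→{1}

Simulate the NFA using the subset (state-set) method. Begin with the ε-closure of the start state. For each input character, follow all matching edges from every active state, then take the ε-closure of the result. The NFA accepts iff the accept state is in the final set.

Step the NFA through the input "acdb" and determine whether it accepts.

start: ε-closure({0}) = {0,2,4}
'a' @ 1: {1,3,5,6}  [accepting]
'c' @ 2: {1,7}  [accepting]
'd' @ 3: {}  — dead — no transitions
rest 'b' ignored (set empty)
final: {}; accept 1 not in set

Answer: REJECT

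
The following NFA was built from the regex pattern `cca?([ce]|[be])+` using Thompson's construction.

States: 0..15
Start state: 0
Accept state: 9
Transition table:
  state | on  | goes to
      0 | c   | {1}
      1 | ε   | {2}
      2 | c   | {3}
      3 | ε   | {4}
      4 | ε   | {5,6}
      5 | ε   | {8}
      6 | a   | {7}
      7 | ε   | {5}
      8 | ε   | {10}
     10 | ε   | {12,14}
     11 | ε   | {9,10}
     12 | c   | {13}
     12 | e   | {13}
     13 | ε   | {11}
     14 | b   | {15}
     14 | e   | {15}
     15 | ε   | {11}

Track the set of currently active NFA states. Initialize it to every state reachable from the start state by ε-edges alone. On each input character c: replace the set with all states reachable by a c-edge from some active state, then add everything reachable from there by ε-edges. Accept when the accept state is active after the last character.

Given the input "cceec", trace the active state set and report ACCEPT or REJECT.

Answer: ACCEPT

Trace:
S₀ = ε-closure({0}) = {0}
'c' @ 1: {1,2}
'c' @ 2: {3,4,5,6,8,10,12,14}
'e' @ 3: {9,10,11,12,13,14,15}  (accept∈set)
'e' @ 4: {9,10,11,12,13,14,15}  (accept∈set)
'c' @ 5: {9,10,11,12,13,14}  (accept∈set)
end set {9,10,11,12,13,14} — state 9 in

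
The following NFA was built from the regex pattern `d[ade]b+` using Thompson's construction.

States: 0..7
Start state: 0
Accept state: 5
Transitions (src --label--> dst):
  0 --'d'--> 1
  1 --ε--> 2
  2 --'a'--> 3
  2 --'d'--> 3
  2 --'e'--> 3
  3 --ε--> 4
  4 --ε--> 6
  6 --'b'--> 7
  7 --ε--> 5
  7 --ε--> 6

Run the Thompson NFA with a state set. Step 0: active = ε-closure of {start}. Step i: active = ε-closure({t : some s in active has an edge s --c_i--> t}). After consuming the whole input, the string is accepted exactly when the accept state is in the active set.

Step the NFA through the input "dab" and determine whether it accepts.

initial (ε-close {0}): {0}
'd' @ 1: {1,2}
'a' @ 2: {3,4,6}
'b' @ 3: {5,6,7}  (accept∈set)
end set {5,6,7} — state 5 in

Answer: ACCEPT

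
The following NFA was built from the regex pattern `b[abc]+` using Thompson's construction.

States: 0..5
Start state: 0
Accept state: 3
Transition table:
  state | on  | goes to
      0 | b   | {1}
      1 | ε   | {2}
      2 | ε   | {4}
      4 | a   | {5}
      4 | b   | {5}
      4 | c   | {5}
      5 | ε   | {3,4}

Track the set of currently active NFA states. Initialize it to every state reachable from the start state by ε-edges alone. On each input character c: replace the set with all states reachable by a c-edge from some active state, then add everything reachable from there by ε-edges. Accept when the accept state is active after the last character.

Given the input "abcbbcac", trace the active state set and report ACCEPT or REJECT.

S₀ = ε-closure({0}) = {0}
'a' @ 1: {}  — no active states
rest 'bcbbcac' ignored (set empty)
end set {} — state 3 not in

Answer: REJECT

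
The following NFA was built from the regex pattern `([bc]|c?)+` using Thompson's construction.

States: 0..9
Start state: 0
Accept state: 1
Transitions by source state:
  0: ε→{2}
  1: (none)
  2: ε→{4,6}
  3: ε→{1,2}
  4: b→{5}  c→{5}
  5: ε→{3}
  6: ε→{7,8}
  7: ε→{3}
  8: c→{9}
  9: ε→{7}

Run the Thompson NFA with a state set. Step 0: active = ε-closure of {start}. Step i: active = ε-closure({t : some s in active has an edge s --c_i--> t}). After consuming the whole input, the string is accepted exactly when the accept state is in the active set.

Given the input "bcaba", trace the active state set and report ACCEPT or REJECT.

Answer: REJECT

Trace:
start: ε-closure({0}) = {0,1,2,3,4,6,7,8}
'b' @ 1: {1,2,3,4,5,6,7,8}  (accept∈set)
'c' @ 2: {1,2,3,4,5,6,7,8,9}  (accept∈set)
'a' @ 3: {}  — no active states
rest 'ba' ignored (set empty)
end set {} — state 1 not in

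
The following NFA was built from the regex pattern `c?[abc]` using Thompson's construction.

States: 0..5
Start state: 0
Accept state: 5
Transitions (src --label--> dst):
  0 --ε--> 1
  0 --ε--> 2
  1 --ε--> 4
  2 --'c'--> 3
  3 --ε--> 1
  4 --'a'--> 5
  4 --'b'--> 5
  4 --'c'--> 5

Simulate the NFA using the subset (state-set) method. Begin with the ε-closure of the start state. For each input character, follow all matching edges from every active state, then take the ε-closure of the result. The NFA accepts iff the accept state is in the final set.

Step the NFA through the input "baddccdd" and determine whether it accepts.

S₀ = ε-closure({0}) = {0,1,2,4}
'b' @ 1: {5}  ✓accept
'a' @ 2: {}  — state set empty
rest 'ddccdd' ignored (set empty)
final: {}; accept 5 not in set

Answer: REJECT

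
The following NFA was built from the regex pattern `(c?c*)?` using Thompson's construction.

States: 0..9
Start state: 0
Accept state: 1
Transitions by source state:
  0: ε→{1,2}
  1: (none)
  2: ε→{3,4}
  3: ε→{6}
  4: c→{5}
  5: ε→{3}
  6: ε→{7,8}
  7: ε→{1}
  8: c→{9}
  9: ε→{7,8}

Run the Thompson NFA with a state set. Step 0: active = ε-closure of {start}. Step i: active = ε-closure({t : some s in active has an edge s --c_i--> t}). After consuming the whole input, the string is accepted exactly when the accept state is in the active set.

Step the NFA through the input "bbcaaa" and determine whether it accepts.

initial (ε-close {0}): {0,1,2,3,4,6,7,8}
'b' @ 1: {}  — no active states
rest 'bcaaa' ignored (set empty)
final: {}; accept 1 not in set

Answer: REJECT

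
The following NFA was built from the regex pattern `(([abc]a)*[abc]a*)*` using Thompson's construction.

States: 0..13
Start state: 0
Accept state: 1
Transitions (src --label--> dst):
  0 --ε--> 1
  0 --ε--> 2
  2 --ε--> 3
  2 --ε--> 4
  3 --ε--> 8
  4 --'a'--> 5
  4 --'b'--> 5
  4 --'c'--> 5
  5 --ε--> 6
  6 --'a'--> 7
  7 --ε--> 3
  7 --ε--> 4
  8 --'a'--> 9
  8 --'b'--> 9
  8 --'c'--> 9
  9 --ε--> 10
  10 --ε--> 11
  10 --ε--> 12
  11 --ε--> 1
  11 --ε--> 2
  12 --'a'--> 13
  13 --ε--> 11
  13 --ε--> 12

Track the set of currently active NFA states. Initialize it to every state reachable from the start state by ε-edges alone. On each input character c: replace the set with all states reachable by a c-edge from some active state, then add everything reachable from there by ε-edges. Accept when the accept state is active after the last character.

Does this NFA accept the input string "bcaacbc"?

Answer: ACCEPT

Derivation:
start: ε-closure({0}) = {0,1,2,3,4,8}
'b' @ 1: {1,2,3,4,5,6,8,9,10,11,12}  (accept∈set)
'c' @ 2: {1,2,3,4,5,6,8,9,10,11,12}  (accept∈set)
'a' @ 3: {1,2,3,4,5,6,7,8,9,10,11,12,13}  (accept∈set)
'a' @ 4: {1,2,3,4,5,6,7,8,9,10,11,12,13}  (accept∈set)
'c' @ 5: {1,2,3,4,5,6,8,9,10,11,12}  (accept∈set)
'b' @ 6: {1,2,3,4,5,6,8,9,10,11,12}  (accept∈set)
'c' @ 7: {1,2,3,4,5,6,8,9,10,11,12}  (accept∈set)
end set {1,2,3,4,5,6,8,9,10,11,12} — state 1 in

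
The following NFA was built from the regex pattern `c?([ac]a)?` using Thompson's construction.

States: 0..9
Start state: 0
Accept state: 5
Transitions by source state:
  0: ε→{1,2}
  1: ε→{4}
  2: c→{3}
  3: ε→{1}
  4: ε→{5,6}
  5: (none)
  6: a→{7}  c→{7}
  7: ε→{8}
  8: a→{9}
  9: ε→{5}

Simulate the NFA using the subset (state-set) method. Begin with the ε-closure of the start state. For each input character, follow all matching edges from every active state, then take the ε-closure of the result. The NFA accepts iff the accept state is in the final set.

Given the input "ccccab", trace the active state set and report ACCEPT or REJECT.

Answer: REJECT

Derivation:
S₀ = ε-closure({0}) = {0,1,2,4,5,6}
'c' @ 1: {1,3,4,5,6,7,8}  (accept∈set)
'c' @ 2: {7,8}
'c' @ 3: {}  — dead — no transitions
rest 'cab' ignored (set empty)
after full input: {}  (accept=5 not in)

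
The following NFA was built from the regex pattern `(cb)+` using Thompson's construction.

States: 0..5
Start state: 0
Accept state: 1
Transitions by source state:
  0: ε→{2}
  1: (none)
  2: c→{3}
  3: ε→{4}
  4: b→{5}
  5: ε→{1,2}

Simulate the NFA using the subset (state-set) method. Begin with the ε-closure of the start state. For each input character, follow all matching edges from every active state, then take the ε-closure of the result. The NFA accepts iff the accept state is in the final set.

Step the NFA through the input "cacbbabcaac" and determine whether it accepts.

Answer: REJECT

Steps:
initial (ε-close {0}): {0,2}
'c' @ 1: {3,4}
'a' @ 2: {}  — no active states
rest 'cbbabcaac' ignored (set empty)
final: {}; accept 1 not in set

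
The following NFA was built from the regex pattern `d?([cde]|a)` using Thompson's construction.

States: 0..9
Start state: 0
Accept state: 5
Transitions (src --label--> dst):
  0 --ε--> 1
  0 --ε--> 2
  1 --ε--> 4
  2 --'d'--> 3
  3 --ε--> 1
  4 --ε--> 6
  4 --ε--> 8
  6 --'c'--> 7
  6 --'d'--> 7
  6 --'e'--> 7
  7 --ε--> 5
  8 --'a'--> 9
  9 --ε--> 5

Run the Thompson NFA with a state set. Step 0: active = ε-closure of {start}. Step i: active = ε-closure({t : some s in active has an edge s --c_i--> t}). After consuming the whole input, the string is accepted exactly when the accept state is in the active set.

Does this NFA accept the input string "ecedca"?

Answer: REJECT

Derivation:
S₀ = ε-closure({0}) = {0,1,2,4,6,8}
'e' @ 1: {5,7}  ✓accept
'c' @ 2: {}  — state set empty
rest 'edca' ignored (set empty)
end set {} — state 5 not in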